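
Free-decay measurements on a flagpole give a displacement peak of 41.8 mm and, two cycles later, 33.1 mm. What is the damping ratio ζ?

Logarithmic decrement δ = (1/n)·ln(x₀/x_n) = (1/2)·ln(41.8/33.1) = (1/2)·ln(1.263) = 0.1167.
ζ = δ/√(4π² + δ²) = 0.1167/√(39.48 + 0.0136) = 0.1167/6.284 = 0.01857.

0.0186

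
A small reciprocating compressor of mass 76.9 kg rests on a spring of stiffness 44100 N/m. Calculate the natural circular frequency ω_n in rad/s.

ω_n = √(k/m) = √(44100/76.9) = √573.5 = 23.95 rad/s.

23.9 rad/s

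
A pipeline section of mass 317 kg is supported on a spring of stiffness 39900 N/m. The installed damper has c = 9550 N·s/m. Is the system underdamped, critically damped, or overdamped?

overdamped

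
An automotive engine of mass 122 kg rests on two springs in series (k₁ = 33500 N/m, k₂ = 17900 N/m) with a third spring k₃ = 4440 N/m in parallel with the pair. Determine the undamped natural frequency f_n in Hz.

1.83 Hz

Series pair: k_s = k₁k₂/(k₁+k₂) = (33500)(17900)/(33500 + 17900) = 11670 N/m. In parallel with k₃: k_eq = 11670 + 4440 = 16110 N/m.
ω_n = √(k_eq/m) = √(16110/122) = √132.0 = 11.49 rad/s.
f_n = ω_n/(2π) = 11.49/6.283 = 1.829 Hz.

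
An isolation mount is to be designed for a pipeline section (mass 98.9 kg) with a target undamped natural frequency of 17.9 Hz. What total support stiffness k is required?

ω_n = 2πf_n = 2π × 17.9 = 112.5 rad/s.
k = m·ω_n² = 98.9 × 112.5² = 98.9 × 12650 = 1251000 N/m.

1250000 N/m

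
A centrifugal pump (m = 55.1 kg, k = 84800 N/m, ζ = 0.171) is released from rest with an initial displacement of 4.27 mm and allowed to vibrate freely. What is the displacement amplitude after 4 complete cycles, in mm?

0.0545 mm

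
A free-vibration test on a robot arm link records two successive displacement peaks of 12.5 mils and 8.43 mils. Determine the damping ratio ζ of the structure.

Logarithmic decrement δ = (1/n)·ln(x₀/x_n) = (1/1)·ln(12.5/8.43) = (1/1)·ln(1.483) = 0.3939.
ζ = δ/√(4π² + δ²) = 0.3939/√(39.48 + 0.155) = 0.3939/6.296 = 0.06257.

0.0626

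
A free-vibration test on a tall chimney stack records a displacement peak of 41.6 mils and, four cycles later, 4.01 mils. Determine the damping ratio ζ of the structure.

Logarithmic decrement δ = (1/n)·ln(x₀/x_n) = (1/4)·ln(41.6/4.01) = (1/4)·ln(10.37) = 0.5848.
ζ = δ/√(4π² + δ²) = 0.5848/√(39.48 + 0.342) = 0.5848/6.310 = 0.09268.

0.0927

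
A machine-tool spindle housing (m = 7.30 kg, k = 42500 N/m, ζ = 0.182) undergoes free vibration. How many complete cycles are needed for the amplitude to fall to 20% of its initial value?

2 cycles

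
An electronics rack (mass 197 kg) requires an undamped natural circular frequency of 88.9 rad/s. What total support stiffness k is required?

1560000 N/m

k = m·ω_n² = 197 × 88.90² = 197 × 7903 = 1557000 N/m.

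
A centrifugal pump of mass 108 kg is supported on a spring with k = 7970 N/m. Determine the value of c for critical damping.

c_c = 2√(k·m) = 2√(7970 × 108) = 2 × 927.8 = 1856 N·s/m.

1860 N·s/m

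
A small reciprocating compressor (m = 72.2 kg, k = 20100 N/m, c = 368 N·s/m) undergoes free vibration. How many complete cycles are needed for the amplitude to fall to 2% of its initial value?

5 cycles

ζ = c/(2√(km)) = 368/(2√(20100 × 72.2)) = 368/2409 = 0.1527.
Logarithmic decrement δ = 2πζ/√(1 − ζ²) = 2π × 0.1527/√(1 − 0.0233) = 0.9711.
x_n/x₀ = e^(−nδ) ≤ 0.02; take ln: n ≥ ln(1/0.02)/δ = 3.912/0.9711 = 4.029.
So 5 complete cycles are required.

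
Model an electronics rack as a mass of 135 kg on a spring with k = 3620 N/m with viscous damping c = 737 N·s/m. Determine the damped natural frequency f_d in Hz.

0.700 Hz

ω_n = √(k/m) = √(3620/135) = 5.178 rad/s.
Critical damping c_c = 2√(k·m) = 2√(3620 × 135) = 1398 N·s/m, so ζ = c/c_c = 737/1398 = 0.5271.
ω_d = ω_n√(1 − ζ²) = 5.178 × √(1 − 0.278) = 4.400 rad/s.
f_d = ω_d/(2π) = 0.7004 Hz.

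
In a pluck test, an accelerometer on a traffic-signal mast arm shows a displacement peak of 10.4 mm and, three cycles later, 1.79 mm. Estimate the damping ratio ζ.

Logarithmic decrement δ = (1/n)·ln(x₀/x_n) = (1/3)·ln(10.4/1.79) = (1/3)·ln(5.810) = 0.5865.
ζ = δ/√(4π² + δ²) = 0.5865/√(39.48 + 0.344) = 0.5865/6.311 = 0.09295.

0.0929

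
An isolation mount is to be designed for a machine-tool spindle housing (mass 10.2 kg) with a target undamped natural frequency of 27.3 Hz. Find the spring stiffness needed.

300000 N/m

ω_n = 2πf_n = 2π × 27.3 = 171.5 rad/s.
k = m·ω_n² = 10.2 × 171.5² = 10.2 × 29420 = 300100 N/m.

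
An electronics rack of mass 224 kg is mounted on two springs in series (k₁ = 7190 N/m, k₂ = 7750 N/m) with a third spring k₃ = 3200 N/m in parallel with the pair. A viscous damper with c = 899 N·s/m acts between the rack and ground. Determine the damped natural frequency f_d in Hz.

0.826 Hz

Series pair: k_s = k₁k₂/(k₁+k₂) = (7190)(7750)/(7190 + 7750) = 3730 N/m. In parallel with k₃: k_eq = 3730 + 3200 = 6930 N/m.
ω_n = √(k_eq/m) = √(6930/224) = 5.562 rad/s.
Critical damping c_c = 2√(k_eq·m) = 2√(6930 × 224) = 2492 N·s/m, so ζ = c/c_c = 899/2492 = 0.3608.
ω_d = ω_n√(1 − ζ²) = 5.562 × √(1 − 0.130) = 5.187 rad/s.
f_d = ω_d/(2π) = 0.8256 Hz.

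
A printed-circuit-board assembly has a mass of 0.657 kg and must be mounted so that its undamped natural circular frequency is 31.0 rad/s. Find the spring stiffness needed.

631 N/m

k = m·ω_n² = 0.657 × 31.00² = 0.657 × 961.0 = 631.4 N/m.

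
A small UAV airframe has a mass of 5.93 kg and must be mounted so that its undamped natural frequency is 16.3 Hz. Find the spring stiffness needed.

62200 N/m

ω_n = 2πf_n = 2π × 16.3 = 102.4 rad/s.
k = m·ω_n² = 5.93 × 102.4² = 5.93 × 10490 = 62200 N/m.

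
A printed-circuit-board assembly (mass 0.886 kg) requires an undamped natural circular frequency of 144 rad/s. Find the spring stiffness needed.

k = m·ω_n² = 0.886 × 144.0² = 0.886 × 20740 = 18370 N/m.

18400 N/m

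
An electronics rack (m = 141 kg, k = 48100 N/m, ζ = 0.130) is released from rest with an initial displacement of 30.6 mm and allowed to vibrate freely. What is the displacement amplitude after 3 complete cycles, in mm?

2.58 mm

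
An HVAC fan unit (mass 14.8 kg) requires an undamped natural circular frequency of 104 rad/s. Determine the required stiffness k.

k = m·ω_n² = 14.8 × 104.0² = 14.8 × 10820 = 160100 N/m.

160000 N/m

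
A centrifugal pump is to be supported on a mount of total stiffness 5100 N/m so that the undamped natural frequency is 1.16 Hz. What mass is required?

96.0 kg

ω_n = 2πf_n = 2π × 1.16 = 7.288 rad/s.
m = k/ω_n² = 5100/7.288² = 5100/53.12 = 96.01 kg.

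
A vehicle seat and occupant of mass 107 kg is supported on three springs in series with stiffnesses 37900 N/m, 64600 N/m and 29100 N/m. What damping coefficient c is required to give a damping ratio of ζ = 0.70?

1660 N·s/m

Series springs: 1/k_eq = 1/37900 + 1/64600 + 1/29100 = 7.623×10^-5, so k_eq = 13120 N/m.
c_c = 2√(k_eq·m) = 2√(13120 × 107) = 2370 N·s/m.
c = ζ·c_c = 0.70 × 2370 = 1659 N·s/m.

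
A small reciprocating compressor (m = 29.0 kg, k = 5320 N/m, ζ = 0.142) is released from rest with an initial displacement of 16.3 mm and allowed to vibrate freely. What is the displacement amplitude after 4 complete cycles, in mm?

Logarithmic decrement δ = 2πζ/√(1 − ζ²) = 2π × 0.1420/√(1 − 0.0202) = 0.9013.
After n cycles, x_n/x₀ = e^(−nδ), so x_4 = 16.3 × e^(−4 × 0.9013) = 16.3 × 0.02718 = 0.4430 mm.

0.443 mm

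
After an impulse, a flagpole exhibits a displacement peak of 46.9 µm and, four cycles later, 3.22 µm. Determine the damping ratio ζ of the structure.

0.106

Logarithmic decrement δ = (1/n)·ln(x₀/x_n) = (1/4)·ln(46.9/3.22) = (1/4)·ln(14.57) = 0.6697.
ζ = δ/√(4π² + δ²) = 0.6697/√(39.48 + 0.448) = 0.6697/6.319 = 0.1060.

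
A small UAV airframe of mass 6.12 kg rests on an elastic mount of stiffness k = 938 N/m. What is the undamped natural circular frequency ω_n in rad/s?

12.4 rad/s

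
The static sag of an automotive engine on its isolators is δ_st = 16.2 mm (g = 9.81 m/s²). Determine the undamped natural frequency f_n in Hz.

ω_n = √(g/δ_st) = √(9.81/0.0162) = √605.6 = 24.61 rad/s.
f_n = ω_n/(2π) = 24.61/6.283 = 3.916 Hz.

3.92 Hz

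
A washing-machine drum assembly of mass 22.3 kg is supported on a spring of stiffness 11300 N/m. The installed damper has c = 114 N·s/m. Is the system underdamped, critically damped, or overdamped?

c_c = 2√(k·m) = 1004 N·s/m; ζ = c/c_c = 114/1004 = 0.114.
Since ζ < 1 the system is underdamped.

underdamped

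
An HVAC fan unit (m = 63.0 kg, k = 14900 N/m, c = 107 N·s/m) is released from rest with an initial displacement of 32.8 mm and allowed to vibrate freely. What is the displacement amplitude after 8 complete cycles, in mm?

2.04 mm

ζ = c/(2√(km)) = 107/(2√(14900 × 63.0)) = 107/1938 = 0.05522.
Logarithmic decrement δ = 2πζ/√(1 − ζ²) = 2π × 0.05522/√(1 − 0.00305) = 0.3475.
After n cycles, x_n/x₀ = e^(−nδ), so x_8 = 32.8 × e^(−8 × 0.3475) = 32.8 × 0.06205 = 2.035 mm.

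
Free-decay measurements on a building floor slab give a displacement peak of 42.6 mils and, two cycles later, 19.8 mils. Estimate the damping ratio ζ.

Logarithmic decrement δ = (1/n)·ln(x₀/x_n) = (1/2)·ln(42.6/19.8) = (1/2)·ln(2.152) = 0.3831.
ζ = δ/√(4π² + δ²) = 0.3831/√(39.48 + 0.147) = 0.3831/6.295 = 0.06086.

0.0609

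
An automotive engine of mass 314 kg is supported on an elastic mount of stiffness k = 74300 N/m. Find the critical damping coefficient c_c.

9660 N·s/m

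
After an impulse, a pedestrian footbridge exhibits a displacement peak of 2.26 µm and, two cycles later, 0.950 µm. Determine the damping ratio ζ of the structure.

0.0688

Logarithmic decrement δ = (1/n)·ln(x₀/x_n) = (1/2)·ln(2.26/0.950) = (1/2)·ln(2.379) = 0.4333.
ζ = δ/√(4π² + δ²) = 0.4333/√(39.48 + 0.188) = 0.4333/6.298 = 0.06880.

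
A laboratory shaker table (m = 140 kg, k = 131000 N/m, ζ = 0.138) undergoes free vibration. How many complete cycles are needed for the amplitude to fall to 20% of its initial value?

Logarithmic decrement δ = 2πζ/√(1 − ζ²) = 2π × 0.1380/√(1 − 0.0190) = 0.8755.
x_n/x₀ = e^(−nδ) ≤ 0.2; take ln: n ≥ ln(1/0.2)/δ = 1.609/0.8755 = 1.838.
So 2 complete cycles are required.

2 cycles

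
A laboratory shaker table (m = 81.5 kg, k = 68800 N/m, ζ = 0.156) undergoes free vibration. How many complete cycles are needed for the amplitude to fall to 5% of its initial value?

4 cycles

Logarithmic decrement δ = 2πζ/√(1 − ζ²) = 2π × 0.1560/√(1 − 0.0243) = 0.9923.
x_n/x₀ = e^(−nδ) ≤ 0.05; take ln: n ≥ ln(1/0.05)/δ = 2.996/0.9923 = 3.019.
So 4 complete cycles are required.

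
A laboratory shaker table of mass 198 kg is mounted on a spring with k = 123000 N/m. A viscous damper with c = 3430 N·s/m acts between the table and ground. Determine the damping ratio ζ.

ω_n = √(k/m) = √(123000/198) = 24.92 rad/s.
Critical damping c_c = 2√(k·m) = 2√(123000 × 198) = 9870 N·s/m, so ζ = c/c_c = 3430/9870 = 0.3475.

0.348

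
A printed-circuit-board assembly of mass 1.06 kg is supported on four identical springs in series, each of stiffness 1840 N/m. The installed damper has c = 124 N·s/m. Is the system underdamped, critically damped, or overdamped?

Series springs: 1/k_eq = 4/1840, so k_eq = 1840/4 = 460.0 N/m.
c_c = 2√(k_eq·m) = 44.16 N·s/m; ζ = c/c_c = 124/44.16 = 2.81.
Since ζ > 1 the system is overdamped.

overdamped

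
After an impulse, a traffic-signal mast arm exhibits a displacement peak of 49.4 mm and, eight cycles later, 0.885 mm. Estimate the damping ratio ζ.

0.0798

Logarithmic decrement δ = (1/n)·ln(x₀/x_n) = (1/8)·ln(49.4/0.885) = (1/8)·ln(55.82) = 0.5028.
ζ = δ/√(4π² + δ²) = 0.5028/√(39.48 + 0.253) = 0.5028/6.303 = 0.07976.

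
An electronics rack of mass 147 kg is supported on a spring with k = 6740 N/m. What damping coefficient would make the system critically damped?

1990 N·s/m

c_c = 2√(k·m) = 2√(6740 × 147) = 2 × 995.4 = 1991 N·s/m.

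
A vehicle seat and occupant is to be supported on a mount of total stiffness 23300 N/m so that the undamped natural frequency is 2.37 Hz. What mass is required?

ω_n = 2πf_n = 2π × 2.37 = 14.89 rad/s.
m = k/ω_n² = 23300/14.89² = 23300/221.7 = 105.1 kg.

105 kg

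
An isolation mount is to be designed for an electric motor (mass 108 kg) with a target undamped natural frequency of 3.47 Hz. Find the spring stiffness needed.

ω_n = 2πf_n = 2π × 3.47 = 21.80 rad/s.
k = m·ω_n² = 108 × 21.80² = 108 × 475.4 = 51340 N/m.

51300 N/m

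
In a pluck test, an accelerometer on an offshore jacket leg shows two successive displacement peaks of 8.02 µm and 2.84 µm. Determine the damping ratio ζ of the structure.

Logarithmic decrement δ = (1/n)·ln(x₀/x_n) = (1/1)·ln(8.02/2.84) = (1/1)·ln(2.824) = 1.038.
ζ = δ/√(4π² + δ²) = 1.038/√(39.48 + 1.08) = 1.038/6.368 = 0.1630.

0.163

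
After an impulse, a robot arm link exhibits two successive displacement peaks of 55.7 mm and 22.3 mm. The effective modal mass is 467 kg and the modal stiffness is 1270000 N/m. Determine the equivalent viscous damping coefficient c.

7020 N·s/m

Logarithmic decrement δ = (1/n)·ln(x₀/x_n) = (1/1)·ln(55.7/22.3) = (1/1)·ln(2.498) = 0.9154.
ζ = δ/√(4π² + δ²) = 0.9154/√(39.48 + 0.838) = 0.9154/6.350 = 0.1442.
c = ζ · 2√(km) = 0.1442 × 2√(1270000 × 467) = 0.1442 × 48710 = 7022 N·s/m.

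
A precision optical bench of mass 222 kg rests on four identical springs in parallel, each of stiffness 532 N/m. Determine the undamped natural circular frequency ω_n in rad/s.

Parallel springs add: k_eq = 4 × 532 = 2128 N/m.
ω_n = √(k_eq/m) = √(2128/222) = √9.586 = 3.096 rad/s.

3.10 rad/s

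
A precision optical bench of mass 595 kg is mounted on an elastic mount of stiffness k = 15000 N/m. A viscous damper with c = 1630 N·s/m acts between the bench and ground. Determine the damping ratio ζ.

0.273

ω_n = √(k/m) = √(15000/595) = 5.021 rad/s.
Critical damping c_c = 2√(k·m) = 2√(15000 × 595) = 5975 N·s/m, so ζ = c/c_c = 1630/5975 = 0.2728.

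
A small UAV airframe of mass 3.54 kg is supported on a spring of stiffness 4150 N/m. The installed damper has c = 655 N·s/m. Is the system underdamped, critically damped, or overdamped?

c_c = 2√(k·m) = 242.4 N·s/m; ζ = c/c_c = 655/242.4 = 2.70.
Since ζ > 1 the system is overdamped.

overdamped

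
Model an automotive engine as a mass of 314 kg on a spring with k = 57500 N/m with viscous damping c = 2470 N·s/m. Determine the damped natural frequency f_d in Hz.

2.06 Hz

ω_n = √(k/m) = √(57500/314) = 13.53 rad/s.
Critical damping c_c = 2√(k·m) = 2√(57500 × 314) = 8498 N·s/m, so ζ = c/c_c = 2470/8498 = 0.2906.
ω_d = ω_n√(1 − ζ²) = 13.53 × √(1 − 0.0845) = 12.95 rad/s.
f_d = ω_d/(2π) = 2.061 Hz.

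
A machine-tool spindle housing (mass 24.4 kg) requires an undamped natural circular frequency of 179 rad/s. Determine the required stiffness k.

782000 N/m

k = m·ω_n² = 24.4 × 179.0² = 24.4 × 32040 = 781800 N/m.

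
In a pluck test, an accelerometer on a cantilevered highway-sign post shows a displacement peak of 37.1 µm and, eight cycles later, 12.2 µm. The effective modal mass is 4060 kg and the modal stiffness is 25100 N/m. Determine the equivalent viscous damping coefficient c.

Logarithmic decrement δ = (1/n)·ln(x₀/x_n) = (1/8)·ln(37.1/12.2) = (1/8)·ln(3.041) = 0.1390.
ζ = δ/√(4π² + δ²) = 0.1390/√(39.48 + 0.0193) = 0.1390/6.285 = 0.02212.
c = ζ · 2√(km) = 0.02212 × 2√(25100 × 4060) = 0.02212 × 20190 = 446.6 N·s/m.

447 N·s/m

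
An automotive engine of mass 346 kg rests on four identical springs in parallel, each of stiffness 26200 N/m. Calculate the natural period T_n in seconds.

Parallel springs add: k_eq = 4 × 26200 = 104800 N/m.
ω_n = √(k_eq/m) = √(104800/346) = √302.9 = 17.40 rad/s.
T_n = 2π/ω_n = 6.283/17.40 = 0.3610 s.

0.361 s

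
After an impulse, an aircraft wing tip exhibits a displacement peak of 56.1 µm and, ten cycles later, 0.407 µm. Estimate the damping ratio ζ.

0.0782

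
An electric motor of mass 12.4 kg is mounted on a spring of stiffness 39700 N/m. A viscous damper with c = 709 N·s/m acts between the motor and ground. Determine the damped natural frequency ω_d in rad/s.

48.8 rad/s

ω_n = √(k/m) = √(39700/12.4) = 56.58 rad/s.
Critical damping c_c = 2√(k·m) = 2√(39700 × 12.4) = 1403 N·s/m, so ζ = c/c_c = 709/1403 = 0.5053.
ω_d = ω_n√(1 − ζ²) = 56.58 × √(1 − 0.255) = 48.83 rad/s.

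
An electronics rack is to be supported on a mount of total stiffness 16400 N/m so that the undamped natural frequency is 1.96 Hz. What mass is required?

108 kg

ω_n = 2πf_n = 2π × 1.96 = 12.32 rad/s.
m = k/ω_n² = 16400/12.32² = 16400/151.7 = 108.1 kg.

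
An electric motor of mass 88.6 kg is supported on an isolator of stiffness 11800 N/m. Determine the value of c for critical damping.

c_c = 2√(k·m) = 2√(11800 × 88.6) = 2 × 1022 = 2045 N·s/m.

2040 N·s/m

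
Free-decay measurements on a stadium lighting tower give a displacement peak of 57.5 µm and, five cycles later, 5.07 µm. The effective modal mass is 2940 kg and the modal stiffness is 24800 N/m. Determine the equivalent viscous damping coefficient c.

1320 N·s/m

Logarithmic decrement δ = (1/n)·ln(x₀/x_n) = (1/5)·ln(57.5/5.07) = (1/5)·ln(11.34) = 0.4857.
ζ = δ/√(4π² + δ²) = 0.4857/√(39.48 + 0.236) = 0.4857/6.302 = 0.07707.
c = ζ · 2√(km) = 0.07707 × 2√(24800 × 2940) = 0.07707 × 17080 = 1316 N·s/m.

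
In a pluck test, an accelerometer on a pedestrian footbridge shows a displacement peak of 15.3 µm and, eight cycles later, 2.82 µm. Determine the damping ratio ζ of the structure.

0.0336

Logarithmic decrement δ = (1/n)·ln(x₀/x_n) = (1/8)·ln(15.3/2.82) = (1/8)·ln(5.426) = 0.2114.
ζ = δ/√(4π² + δ²) = 0.2114/√(39.48 + 0.0447) = 0.2114/6.287 = 0.03362.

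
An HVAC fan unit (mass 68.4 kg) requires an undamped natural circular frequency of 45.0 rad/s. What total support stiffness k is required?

139000 N/m

k = m·ω_n² = 68.4 × 45.00² = 68.4 × 2025 = 138500 N/m.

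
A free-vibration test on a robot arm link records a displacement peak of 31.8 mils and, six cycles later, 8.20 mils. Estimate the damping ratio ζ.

Logarithmic decrement δ = (1/n)·ln(x₀/x_n) = (1/6)·ln(31.8/8.20) = (1/6)·ln(3.878) = 0.2259.
ζ = δ/√(4π² + δ²) = 0.2259/√(39.48 + 0.0510) = 0.2259/6.287 = 0.03593.

0.0359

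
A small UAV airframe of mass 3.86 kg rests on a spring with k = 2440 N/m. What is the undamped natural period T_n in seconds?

0.250 s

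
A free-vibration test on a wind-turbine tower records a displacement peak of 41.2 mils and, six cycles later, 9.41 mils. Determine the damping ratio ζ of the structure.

Logarithmic decrement δ = (1/n)·ln(x₀/x_n) = (1/6)·ln(41.2/9.41) = (1/6)·ln(4.378) = 0.2461.
ζ = δ/√(4π² + δ²) = 0.2461/√(39.48 + 0.0606) = 0.2461/6.288 = 0.03914.

0.0391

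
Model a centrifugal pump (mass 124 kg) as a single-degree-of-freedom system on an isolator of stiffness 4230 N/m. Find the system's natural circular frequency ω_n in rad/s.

5.84 rad/s

ω_n = √(k/m) = √(4230/124) = √34.11 = 5.841 rad/s.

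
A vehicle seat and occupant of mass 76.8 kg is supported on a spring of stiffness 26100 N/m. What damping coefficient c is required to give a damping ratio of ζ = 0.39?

1100 N·s/m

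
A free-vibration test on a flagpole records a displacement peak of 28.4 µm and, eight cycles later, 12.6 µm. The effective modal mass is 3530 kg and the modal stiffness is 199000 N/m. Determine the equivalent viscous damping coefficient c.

857 N·s/m

Logarithmic decrement δ = (1/n)·ln(x₀/x_n) = (1/8)·ln(28.4/12.6) = (1/8)·ln(2.254) = 0.1016.
ζ = δ/√(4π² + δ²) = 0.1016/√(39.48 + 0.0103) = 0.1016/6.284 = 0.01617.
c = ζ · 2√(km) = 0.01617 × 2√(199000 × 3530) = 0.01617 × 53010 = 856.9 N·s/m.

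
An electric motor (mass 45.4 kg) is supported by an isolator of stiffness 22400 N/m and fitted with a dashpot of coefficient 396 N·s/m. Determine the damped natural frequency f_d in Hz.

ω_n = √(k/m) = √(22400/45.4) = 22.21 rad/s.
Critical damping c_c = 2√(k·m) = 2√(22400 × 45.4) = 2017 N·s/m, so ζ = c/c_c = 396/2017 = 0.1963.
ω_d = ω_n√(1 − ζ²) = 22.21 × √(1 − 0.0386) = 21.78 rad/s.
f_d = ω_d/(2π) = 3.466 Hz.

3.47 Hz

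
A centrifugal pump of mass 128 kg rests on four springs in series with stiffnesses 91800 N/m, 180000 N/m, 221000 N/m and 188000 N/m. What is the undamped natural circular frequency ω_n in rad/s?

17.2 rad/s

Series springs: 1/k_eq = 1/91800 + 1/180000 + 1/221000 + 1/188000 = 2.629×10^-5, so k_eq = 38030 N/m.
ω_n = √(k_eq/m) = √(38030/128) = √297.1 = 17.24 rad/s.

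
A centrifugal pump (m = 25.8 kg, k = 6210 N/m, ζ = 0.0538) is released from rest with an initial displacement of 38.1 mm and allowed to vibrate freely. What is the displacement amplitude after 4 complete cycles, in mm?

9.84 mm

Logarithmic decrement δ = 2πζ/√(1 − ζ²) = 2π × 0.05380/√(1 − 0.00289) = 0.3385.
After n cycles, x_n/x₀ = e^(−nδ), so x_4 = 38.1 × e^(−4 × 0.3385) = 38.1 × 0.2582 = 9.837 mm.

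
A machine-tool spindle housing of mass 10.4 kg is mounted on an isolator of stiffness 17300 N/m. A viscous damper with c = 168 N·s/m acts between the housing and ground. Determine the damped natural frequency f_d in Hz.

6.36 Hz

ω_n = √(k/m) = √(17300/10.4) = 40.79 rad/s.
Critical damping c_c = 2√(k·m) = 2√(17300 × 10.4) = 848.3 N·s/m, so ζ = c/c_c = 168/848.3 = 0.1980.
ω_d = ω_n√(1 − ζ²) = 40.79 × √(1 − 0.0392) = 39.98 rad/s.
f_d = ω_d/(2π) = 6.363 Hz.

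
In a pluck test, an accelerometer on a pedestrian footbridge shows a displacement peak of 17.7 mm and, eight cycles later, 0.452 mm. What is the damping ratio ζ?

Logarithmic decrement δ = (1/n)·ln(x₀/x_n) = (1/8)·ln(17.7/0.452) = (1/8)·ln(39.16) = 0.4585.
ζ = δ/√(4π² + δ²) = 0.4585/√(39.48 + 0.210) = 0.4585/6.300 = 0.07277.

0.0728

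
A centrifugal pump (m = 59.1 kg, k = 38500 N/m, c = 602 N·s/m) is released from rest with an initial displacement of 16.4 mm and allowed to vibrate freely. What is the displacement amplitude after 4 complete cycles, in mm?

0.0982 mm

ζ = c/(2√(km)) = 602/(2√(38500 × 59.1)) = 602/3017 = 0.1995.
Logarithmic decrement δ = 2πζ/√(1 − ζ²) = 2π × 0.1995/√(1 − 0.0398) = 1.280.
After n cycles, x_n/x₀ = e^(−nδ), so x_4 = 16.4 × e^(−4 × 1.280) = 16.4 × 0.005988 = 0.09820 mm.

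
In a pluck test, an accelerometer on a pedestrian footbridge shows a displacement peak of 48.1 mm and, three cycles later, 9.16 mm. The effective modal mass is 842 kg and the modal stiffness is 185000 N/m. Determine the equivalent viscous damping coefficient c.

2190 N·s/m

Logarithmic decrement δ = (1/n)·ln(x₀/x_n) = (1/3)·ln(48.1/9.16) = (1/3)·ln(5.251) = 0.5528.
ζ = δ/√(4π² + δ²) = 0.5528/√(39.48 + 0.306) = 0.5528/6.307 = 0.08764.
c = ζ · 2√(km) = 0.08764 × 2√(185000 × 842) = 0.08764 × 24960 = 2188 N·s/m.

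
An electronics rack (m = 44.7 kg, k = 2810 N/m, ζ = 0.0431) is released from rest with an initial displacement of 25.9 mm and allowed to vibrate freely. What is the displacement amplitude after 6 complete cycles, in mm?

5.09 mm

Logarithmic decrement δ = 2πζ/√(1 − ζ²) = 2π × 0.04310/√(1 − 0.00186) = 0.2711.
After n cycles, x_n/x₀ = e^(−nδ), so x_6 = 25.9 × e^(−6 × 0.2711) = 25.9 × 0.1966 = 5.093 mm.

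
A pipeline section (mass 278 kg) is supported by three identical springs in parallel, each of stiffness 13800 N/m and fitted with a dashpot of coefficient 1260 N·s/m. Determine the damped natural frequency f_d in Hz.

Parallel springs add: k_eq = 3 × 13800 = 41400 N/m.
ω_n = √(k_eq/m) = √(41400/278) = 12.20 rad/s.
Critical damping c_c = 2√(k_eq·m) = 2√(41400 × 278) = 6785 N·s/m, so ζ = c/c_c = 1260/6785 = 0.1857.
ω_d = ω_n√(1 − ζ²) = 12.20 × √(1 − 0.0345) = 11.99 rad/s.
f_d = ω_d/(2π) = 1.908 Hz.

1.91 Hz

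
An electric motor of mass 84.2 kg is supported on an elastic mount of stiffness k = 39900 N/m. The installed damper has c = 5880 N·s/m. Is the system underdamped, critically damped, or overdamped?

overdamped

c_c = 2√(k·m) = 3666 N·s/m; ζ = c/c_c = 5880/3666 = 1.60.
Since ζ > 1 the system is overdamped.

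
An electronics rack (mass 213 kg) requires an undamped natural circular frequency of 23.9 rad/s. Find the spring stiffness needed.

122000 N/m

k = m·ω_n² = 213 × 23.90² = 213 × 571.2 = 121700 N/m.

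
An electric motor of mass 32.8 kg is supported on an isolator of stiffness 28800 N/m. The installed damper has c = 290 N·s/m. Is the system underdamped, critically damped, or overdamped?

underdamped

c_c = 2√(k·m) = 1944 N·s/m; ζ = c/c_c = 290/1944 = 0.149.
Since ζ < 1 the system is underdamped.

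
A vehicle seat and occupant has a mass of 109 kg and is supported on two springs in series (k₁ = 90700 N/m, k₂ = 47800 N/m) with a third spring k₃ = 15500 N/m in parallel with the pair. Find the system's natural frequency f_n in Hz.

Series pair: k_s = k₁k₂/(k₁+k₂) = (90700)(47800)/(90700 + 47800) = 31300 N/m. In parallel with k₃: k_eq = 31300 + 15500 = 46800 N/m.
ω_n = √(k_eq/m) = √(46800/109) = √429.4 = 20.72 rad/s.
f_n = ω_n/(2π) = 20.72/6.283 = 3.298 Hz.

3.30 Hz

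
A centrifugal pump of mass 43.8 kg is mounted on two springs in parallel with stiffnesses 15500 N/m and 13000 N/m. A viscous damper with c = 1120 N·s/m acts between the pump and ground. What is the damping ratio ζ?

Parallel springs add: k_eq = 15500 + 13000 = 28500 N/m.
ω_n = √(k_eq/m) = √(28500/43.8) = 25.51 rad/s.
Critical damping c_c = 2√(k_eq·m) = 2√(28500 × 43.8) = 2235 N·s/m, so ζ = c/c_c = 1120/2235 = 0.5012.

0.501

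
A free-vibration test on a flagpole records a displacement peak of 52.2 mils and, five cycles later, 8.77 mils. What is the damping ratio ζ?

0.0567

Logarithmic decrement δ = (1/n)·ln(x₀/x_n) = (1/5)·ln(52.2/8.77) = (1/5)·ln(5.952) = 0.3567.
ζ = δ/√(4π² + δ²) = 0.3567/√(39.48 + 0.127) = 0.3567/6.293 = 0.05669.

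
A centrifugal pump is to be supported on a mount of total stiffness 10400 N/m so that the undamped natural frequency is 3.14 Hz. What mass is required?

ω_n = 2πf_n = 2π × 3.14 = 19.73 rad/s.
m = k/ω_n² = 10400/19.73² = 10400/389.2 = 26.72 kg.

26.7 kg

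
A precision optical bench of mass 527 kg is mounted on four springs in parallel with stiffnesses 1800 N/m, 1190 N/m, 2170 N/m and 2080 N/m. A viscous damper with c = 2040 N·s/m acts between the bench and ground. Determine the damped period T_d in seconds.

Parallel springs add: k_eq = 1800 + 1190 + 2170 + 2080 = 7240 N/m.
ω_n = √(k_eq/m) = √(7240/527) = 3.706 rad/s.
Critical damping c_c = 2√(k_eq·m) = 2√(7240 × 527) = 3907 N·s/m, so ζ = c/c_c = 2040/3907 = 0.5222.
ω_d = ω_n√(1 − ζ²) = 3.706 × √(1 − 0.273) = 3.161 rad/s.
T_d = 2π/ω_d = 1.988 s.

1.99 s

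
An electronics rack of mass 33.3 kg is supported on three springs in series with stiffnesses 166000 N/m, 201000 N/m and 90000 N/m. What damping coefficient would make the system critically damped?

2450 N·s/m

Series springs: 1/k_eq = 1/166000 + 1/201000 + 1/90000 = 2.211×10^-5, so k_eq = 45230 N/m.
c_c = 2√(k_eq·m) = 2√(45230 × 33.3) = 2 × 1227 = 2454 N·s/m.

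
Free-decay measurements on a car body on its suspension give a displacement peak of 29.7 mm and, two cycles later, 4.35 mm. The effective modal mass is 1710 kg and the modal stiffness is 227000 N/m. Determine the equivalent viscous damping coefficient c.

5950 N·s/m

Logarithmic decrement δ = (1/n)·ln(x₀/x_n) = (1/2)·ln(29.7/4.35) = (1/2)·ln(6.828) = 0.9605.
ζ = δ/√(4π² + δ²) = 0.9605/√(39.48 + 0.923) = 0.9605/6.356 = 0.1511.
c = ζ · 2√(km) = 0.1511 × 2√(227000 × 1710) = 0.1511 × 39400 = 5954 N·s/m.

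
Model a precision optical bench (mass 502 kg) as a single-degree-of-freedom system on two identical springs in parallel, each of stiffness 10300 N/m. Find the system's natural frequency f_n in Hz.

Parallel springs add: k_eq = 2 × 10300 = 20600 N/m.
ω_n = √(k_eq/m) = √(20600/502) = √41.04 = 6.406 rad/s.
f_n = ω_n/(2π) = 6.406/6.283 = 1.020 Hz.

1.02 Hz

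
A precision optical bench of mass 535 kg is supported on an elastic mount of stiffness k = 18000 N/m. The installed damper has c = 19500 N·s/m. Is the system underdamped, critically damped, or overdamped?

overdamped

c_c = 2√(k·m) = 6206 N·s/m; ζ = c/c_c = 19500/6206 = 3.14.
Since ζ > 1 the system is overdamped.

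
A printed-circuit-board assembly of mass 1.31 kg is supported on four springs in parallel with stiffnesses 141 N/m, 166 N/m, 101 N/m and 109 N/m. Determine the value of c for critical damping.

Parallel springs add: k_eq = 141 + 166 + 101 + 109 = 517.0 N/m.
c_c = 2√(k_eq·m) = 2√(517.0 × 1.31) = 2 × 26.02 = 52.05 N·s/m.

52.0 N·s/m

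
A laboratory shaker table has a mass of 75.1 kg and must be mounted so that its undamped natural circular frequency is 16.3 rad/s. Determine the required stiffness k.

20000 N/m

k = m·ω_n² = 75.1 × 16.30² = 75.1 × 265.7 = 19950 N/m.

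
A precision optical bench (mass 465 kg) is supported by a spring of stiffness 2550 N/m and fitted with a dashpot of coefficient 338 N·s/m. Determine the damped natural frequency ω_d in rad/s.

ω_n = √(k/m) = √(2550/465) = 2.342 rad/s.
Critical damping c_c = 2√(k·m) = 2√(2550 × 465) = 2178 N·s/m, so ζ = c/c_c = 338/2178 = 0.1552.
ω_d = ω_n√(1 − ζ²) = 2.342 × √(1 − 0.0241) = 2.313 rad/s.

2.31 rad/s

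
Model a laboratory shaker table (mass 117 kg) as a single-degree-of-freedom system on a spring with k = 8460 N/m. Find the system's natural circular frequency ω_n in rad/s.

8.50 rad/s

ω_n = √(k/m) = √(8460/117) = √72.31 = 8.503 rad/s.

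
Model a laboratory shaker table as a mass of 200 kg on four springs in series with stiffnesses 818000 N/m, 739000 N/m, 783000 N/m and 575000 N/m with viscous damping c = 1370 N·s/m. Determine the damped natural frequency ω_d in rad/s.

29.7 rad/s

Series springs: 1/k_eq = 1/818000 + 1/739000 + 1/783000 + 1/575000 = 5.592×10^-6, so k_eq = 178800 N/m.
ω_n = √(k_eq/m) = √(178800/200) = 29.90 rad/s.
Critical damping c_c = 2√(k_eq·m) = 2√(178800 × 200) = 11960 N·s/m, so ζ = c/c_c = 1370/11960 = 0.1145.
ω_d = ω_n√(1 − ζ²) = 29.90 × √(1 − 0.0131) = 29.71 rad/s.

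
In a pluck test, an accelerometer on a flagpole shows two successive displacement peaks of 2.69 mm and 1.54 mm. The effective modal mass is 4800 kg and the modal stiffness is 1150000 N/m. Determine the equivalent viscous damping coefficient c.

13100 N·s/m

Logarithmic decrement δ = (1/n)·ln(x₀/x_n) = (1/1)·ln(2.69/1.54) = (1/1)·ln(1.747) = 0.5578.
ζ = δ/√(4π² + δ²) = 0.5578/√(39.48 + 0.311) = 0.5578/6.308 = 0.08842.
c = ζ · 2√(km) = 0.08842 × 2√(1150000 × 4800) = 0.08842 × 148600 = 13140 N·s/m.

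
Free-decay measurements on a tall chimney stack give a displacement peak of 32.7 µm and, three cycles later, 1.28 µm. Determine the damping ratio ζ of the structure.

0.169

Logarithmic decrement δ = (1/n)·ln(x₀/x_n) = (1/3)·ln(32.7/1.28) = (1/3)·ln(25.55) = 1.080.
ζ = δ/√(4π² + δ²) = 1.080/√(39.48 + 1.17) = 1.080/6.375 = 0.1694.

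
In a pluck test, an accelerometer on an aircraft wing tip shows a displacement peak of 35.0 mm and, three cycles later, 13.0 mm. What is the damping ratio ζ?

0.0525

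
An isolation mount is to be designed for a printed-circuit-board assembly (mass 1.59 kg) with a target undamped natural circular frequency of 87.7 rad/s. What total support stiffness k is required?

k = m·ω_n² = 1.59 × 87.70² = 1.59 × 7691 = 12230 N/m.

12200 N/m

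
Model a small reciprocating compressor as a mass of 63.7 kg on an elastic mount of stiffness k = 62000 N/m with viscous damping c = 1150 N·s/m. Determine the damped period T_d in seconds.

ω_n = √(k/m) = √(62000/63.7) = 31.20 rad/s.
Critical damping c_c = 2√(k·m) = 2√(62000 × 63.7) = 3975 N·s/m, so ζ = c/c_c = 1150/3975 = 0.2893.
ω_d = ω_n√(1 − ζ²) = 31.20 × √(1 − 0.0837) = 29.86 rad/s.
T_d = 2π/ω_d = 0.2104 s.

0.210 s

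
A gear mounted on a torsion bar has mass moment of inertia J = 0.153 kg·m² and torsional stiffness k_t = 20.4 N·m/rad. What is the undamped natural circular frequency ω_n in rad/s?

ω_n = √(k_t/J) = √(20.4/0.153) = √133.3 = 11.55 rad/s.

11.5 rad/s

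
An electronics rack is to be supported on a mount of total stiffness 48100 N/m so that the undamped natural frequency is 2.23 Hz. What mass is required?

245 kg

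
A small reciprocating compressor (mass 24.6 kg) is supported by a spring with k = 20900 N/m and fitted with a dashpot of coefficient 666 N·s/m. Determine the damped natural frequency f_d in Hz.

ω_n = √(k/m) = √(20900/24.6) = 29.15 rad/s.
Critical damping c_c = 2√(k·m) = 2√(20900 × 24.6) = 1434 N·s/m, so ζ = c/c_c = 666/1434 = 0.4644.
ω_d = ω_n√(1 − ζ²) = 29.15 × √(1 − 0.216) = 25.81 rad/s.
f_d = ω_d/(2π) = 4.108 Hz.

4.11 Hz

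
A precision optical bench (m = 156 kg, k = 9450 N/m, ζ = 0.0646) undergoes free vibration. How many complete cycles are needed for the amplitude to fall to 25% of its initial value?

Logarithmic decrement δ = 2πζ/√(1 − ζ²) = 2π × 0.06460/√(1 − 0.00417) = 0.4067.
x_n/x₀ = e^(−nδ) ≤ 0.25; take ln: n ≥ ln(1/0.25)/δ = 1.386/0.4067 = 3.408.
So 4 complete cycles are required.

4 cycles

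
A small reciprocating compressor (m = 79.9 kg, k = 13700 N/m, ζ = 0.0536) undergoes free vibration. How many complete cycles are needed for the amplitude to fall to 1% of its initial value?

14 cycles

Logarithmic decrement δ = 2πζ/√(1 − ζ²) = 2π × 0.05360/√(1 − 0.00287) = 0.3373.
x_n/x₀ = e^(−nδ) ≤ 0.01; take ln: n ≥ ln(1/0.01)/δ = 4.605/0.3373 = 13.65.
So 14 complete cycles are required.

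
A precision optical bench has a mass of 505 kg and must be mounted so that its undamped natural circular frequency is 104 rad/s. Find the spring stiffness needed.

5460000 N/m

k = m·ω_n² = 505 × 104.0² = 505 × 10820 = 5462000 N/m.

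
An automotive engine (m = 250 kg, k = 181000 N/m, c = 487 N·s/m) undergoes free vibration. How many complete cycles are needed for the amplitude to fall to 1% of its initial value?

ζ = c/(2√(km)) = 487/(2√(181000 × 250)) = 487/13450 = 0.03620.
Logarithmic decrement δ = 2πζ/√(1 − ζ²) = 2π × 0.03620/√(1 − 0.00131) = 0.2276.
x_n/x₀ = e^(−nδ) ≤ 0.01; take ln: n ≥ ln(1/0.01)/δ = 4.605/0.2276 = 20.23.
So 21 complete cycles are required.

21 cycles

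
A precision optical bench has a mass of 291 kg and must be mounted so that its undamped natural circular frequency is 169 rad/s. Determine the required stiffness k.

k = m·ω_n² = 291 × 169.0² = 291 × 28560 = 8311000 N/m.

8310000 N/m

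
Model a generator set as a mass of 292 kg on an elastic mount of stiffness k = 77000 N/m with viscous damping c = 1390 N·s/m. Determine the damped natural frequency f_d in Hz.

2.56 Hz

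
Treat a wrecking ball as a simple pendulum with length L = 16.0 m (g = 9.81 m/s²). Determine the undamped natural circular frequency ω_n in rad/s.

0.783 rad/s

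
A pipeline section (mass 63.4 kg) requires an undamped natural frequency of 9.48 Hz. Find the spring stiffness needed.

ω_n = 2πf_n = 2π × 9.48 = 59.56 rad/s.
k = m·ω_n² = 63.4 × 59.56² = 63.4 × 3548 = 224900 N/m.

225000 N/m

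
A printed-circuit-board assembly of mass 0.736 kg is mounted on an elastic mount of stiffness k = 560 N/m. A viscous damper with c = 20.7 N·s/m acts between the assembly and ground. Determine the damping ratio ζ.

0.510

ω_n = √(k/m) = √(560.0/0.736) = 27.58 rad/s.
Critical damping c_c = 2√(k·m) = 2√(560.0 × 0.736) = 40.60 N·s/m, so ζ = c/c_c = 20.7/40.60 = 0.5098.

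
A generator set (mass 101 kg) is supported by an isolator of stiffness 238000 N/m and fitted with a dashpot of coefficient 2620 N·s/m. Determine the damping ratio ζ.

0.267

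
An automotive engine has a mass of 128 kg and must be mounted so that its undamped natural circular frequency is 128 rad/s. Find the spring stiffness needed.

k = m·ω_n² = 128 × 128.0² = 128 × 16380 = 2097000 N/m.

2100000 N/m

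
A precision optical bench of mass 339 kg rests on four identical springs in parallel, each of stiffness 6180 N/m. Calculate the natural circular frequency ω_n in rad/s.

8.54 rad/s

Parallel springs add: k_eq = 4 × 6180 = 24720 N/m.
ω_n = √(k_eq/m) = √(24720/339) = √72.92 = 8.539 rad/s.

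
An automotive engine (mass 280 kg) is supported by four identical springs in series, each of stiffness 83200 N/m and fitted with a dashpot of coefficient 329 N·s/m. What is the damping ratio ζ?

Series springs: 1/k_eq = 4/83200, so k_eq = 83200/4 = 20800 N/m.
ω_n = √(k_eq/m) = √(20800/280) = 8.619 rad/s.
Critical damping c_c = 2√(k_eq·m) = 2√(20800 × 280) = 4827 N·s/m, so ζ = c/c_c = 329/4827 = 0.06816.

0.0682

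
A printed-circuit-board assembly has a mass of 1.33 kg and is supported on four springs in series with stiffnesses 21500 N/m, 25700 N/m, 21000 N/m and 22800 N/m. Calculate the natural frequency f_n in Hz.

Series springs: 1/k_eq = 1/21500 + 1/25700 + 1/21000 + 1/22800 = 0.0001769, so k_eq = 5653 N/m.
ω_n = √(k_eq/m) = √(5653/1.33) = √4250 = 65.19 rad/s.
f_n = ω_n/(2π) = 65.19/6.283 = 10.38 Hz.

10.4 Hz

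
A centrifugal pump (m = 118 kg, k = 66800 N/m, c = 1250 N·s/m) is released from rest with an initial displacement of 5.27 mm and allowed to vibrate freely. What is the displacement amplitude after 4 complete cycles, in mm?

ζ = c/(2√(km)) = 1250/(2√(66800 × 118)) = 1250/5615 = 0.2226.
Logarithmic decrement δ = 2πζ/√(1 − ζ²) = 2π × 0.2226/√(1 − 0.0496) = 1.435.
After n cycles, x_n/x₀ = e^(−nδ), so x_4 = 5.27 × e^(−4 × 1.435) = 5.27 × 0.003218 = 0.01696 mm.

0.0170 mm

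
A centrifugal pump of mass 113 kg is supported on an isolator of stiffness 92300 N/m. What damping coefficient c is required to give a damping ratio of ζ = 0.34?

2200 N·s/m

c_c = 2√(k·m) = 2√(92300 × 113) = 6459 N·s/m.
c = ζ·c_c = 0.34 × 6459 = 2196 N·s/m.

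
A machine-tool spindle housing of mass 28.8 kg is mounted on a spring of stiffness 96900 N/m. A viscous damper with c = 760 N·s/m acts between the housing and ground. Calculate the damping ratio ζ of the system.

ω_n = √(k/m) = √(96900/28.8) = 58.01 rad/s.
Critical damping c_c = 2√(k·m) = 2√(96900 × 28.8) = 3341 N·s/m, so ζ = c/c_c = 760/3341 = 0.2275.

0.227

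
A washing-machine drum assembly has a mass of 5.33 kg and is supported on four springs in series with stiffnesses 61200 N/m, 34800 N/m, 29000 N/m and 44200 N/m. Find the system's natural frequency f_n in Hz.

6.82 Hz

Series springs: 1/k_eq = 1/61200 + 1/34800 + 1/29000 + 1/44200 = 0.0001022, so k_eq = 9786 N/m.
ω_n = √(k_eq/m) = √(9786/5.33) = √1836 = 42.85 rad/s.
f_n = ω_n/(2π) = 42.85/6.283 = 6.820 Hz.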